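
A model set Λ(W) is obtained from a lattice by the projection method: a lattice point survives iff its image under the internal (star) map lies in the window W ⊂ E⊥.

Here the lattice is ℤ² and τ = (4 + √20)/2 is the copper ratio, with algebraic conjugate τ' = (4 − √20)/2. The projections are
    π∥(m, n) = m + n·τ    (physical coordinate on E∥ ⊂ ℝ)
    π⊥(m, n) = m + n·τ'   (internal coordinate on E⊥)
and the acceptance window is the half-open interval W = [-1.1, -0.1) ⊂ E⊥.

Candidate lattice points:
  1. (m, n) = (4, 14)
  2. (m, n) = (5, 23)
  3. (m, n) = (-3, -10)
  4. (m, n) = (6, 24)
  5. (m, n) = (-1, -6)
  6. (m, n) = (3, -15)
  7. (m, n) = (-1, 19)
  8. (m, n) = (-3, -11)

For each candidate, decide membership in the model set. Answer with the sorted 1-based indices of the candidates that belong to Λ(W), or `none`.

2, 3, 8

Numerically τ ≈ 4.23607 and τ' = −1/τ ≈ -0.23607.
candidate 1: (m,n)=(4,14) → π∥ = 4+14·τ ≈ 63.30495, π⊥ = 4+14·τ' ≈ 0.69505 ∉ [-1.1, -0.1) ⇒ out
candidate 2: (m,n)=(5,23) → π∥ = 5+23·τ ≈ 102.42956, π⊥ = 5+23·τ' ≈ -0.42956 ∈ [-1.1, -0.1) ⇒ IN Λ
candidate 3: (m,n)=(-3,-10) → π∥ = -3-10·τ ≈ -45.36068, π⊥ = -3-10·τ' ≈ -0.63932 ∈ [-1.1, -0.1) ⇒ IN Λ
candidate 4: (m,n)=(6,24) → π∥ = 6+24·τ ≈ 107.66563, π⊥ = 6+24·τ' ≈ 0.33437 ∉ [-1.1, -0.1) ⇒ out
candidate 5: (m,n)=(-1,-6) → π∥ = -1-6·τ ≈ -26.41641, π⊥ = -1-6·τ' ≈ 0.41641 ∉ [-1.1, -0.1) ⇒ out
candidate 6: (m,n)=(3,-15) → π∥ = 3-15·τ ≈ -60.54102, π⊥ = 3-15·τ' ≈ 6.54102 ∉ [-1.1, -0.1) ⇒ out
candidate 7: (m,n)=(-1,19) → π∥ = -1+19·τ ≈ 79.48529, π⊥ = -1+19·τ' ≈ -5.48529 ∉ [-1.1, -0.1) ⇒ out
candidate 8: (m,n)=(-3,-11) → π∥ = -3-11·τ ≈ -49.59675, π⊥ = -3-11·τ' ≈ -0.40325 ∈ [-1.1, -0.1) ⇒ IN Λ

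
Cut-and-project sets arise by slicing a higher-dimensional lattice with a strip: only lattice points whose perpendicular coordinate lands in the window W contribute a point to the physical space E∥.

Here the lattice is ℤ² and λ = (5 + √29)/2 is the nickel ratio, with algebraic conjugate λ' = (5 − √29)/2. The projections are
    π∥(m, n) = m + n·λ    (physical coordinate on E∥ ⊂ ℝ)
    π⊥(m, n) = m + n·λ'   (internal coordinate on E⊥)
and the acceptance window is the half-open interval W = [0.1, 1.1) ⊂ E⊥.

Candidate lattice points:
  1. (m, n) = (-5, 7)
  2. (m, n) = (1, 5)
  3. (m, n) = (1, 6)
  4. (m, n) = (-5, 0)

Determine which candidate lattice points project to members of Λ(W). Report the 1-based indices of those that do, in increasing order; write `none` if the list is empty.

λ' = (5−√29)/2 ≈ -0.192582.
#1 (-5,7): internal coord -5 + (7)·λ' = -6.348077; -6.348077 ∉ [0.1, 1.1) → out
#2 (1,5): internal coord 1 + (5)·λ' = +0.037088; +0.037088 ∉ [0.1, 1.1) → out
#3 (1,6): internal coord 1 + (6)·λ' = -0.155494; -0.155494 ∉ [0.1, 1.1) → out
#4 (-5,0): internal coord -5 + (0)·λ' = -5.000000; -5.000000 ∉ [0.1, 1.1) → out

none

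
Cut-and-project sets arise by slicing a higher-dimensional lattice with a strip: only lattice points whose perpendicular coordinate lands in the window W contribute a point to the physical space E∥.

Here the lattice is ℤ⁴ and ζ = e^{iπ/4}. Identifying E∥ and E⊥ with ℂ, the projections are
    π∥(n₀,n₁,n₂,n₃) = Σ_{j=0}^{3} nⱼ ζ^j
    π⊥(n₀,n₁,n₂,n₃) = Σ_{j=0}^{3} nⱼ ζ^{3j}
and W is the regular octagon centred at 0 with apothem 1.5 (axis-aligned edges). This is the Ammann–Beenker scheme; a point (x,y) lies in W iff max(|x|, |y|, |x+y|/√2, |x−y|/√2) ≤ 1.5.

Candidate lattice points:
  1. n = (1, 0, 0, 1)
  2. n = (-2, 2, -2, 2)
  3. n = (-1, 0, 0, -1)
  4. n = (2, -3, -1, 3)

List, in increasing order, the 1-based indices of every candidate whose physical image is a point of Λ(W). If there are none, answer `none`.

none

With ζ = e^{iπ/4} the internal vectors are ζ^0,ζ^3,ζ^6,ζ^9.
#1 (1, 0, 0, 1): internal (1.7071, 0.7071); octagon support 1.7071 vs apothem 1.5 → ∉ W
#2 (-2, 2, -2, 2): internal (-2.0000, 4.8284); octagon support 4.8284 vs apothem 1.5 → ∉ W
#3 (-1, 0, 0, -1): internal (-1.7071, -0.7071); octagon support 1.7071 vs apothem 1.5 → ∉ W
#4 (2, -3, -1, 3): internal (6.2426, 1.0000); octagon support 6.2426 vs apothem 1.5 → ∉ W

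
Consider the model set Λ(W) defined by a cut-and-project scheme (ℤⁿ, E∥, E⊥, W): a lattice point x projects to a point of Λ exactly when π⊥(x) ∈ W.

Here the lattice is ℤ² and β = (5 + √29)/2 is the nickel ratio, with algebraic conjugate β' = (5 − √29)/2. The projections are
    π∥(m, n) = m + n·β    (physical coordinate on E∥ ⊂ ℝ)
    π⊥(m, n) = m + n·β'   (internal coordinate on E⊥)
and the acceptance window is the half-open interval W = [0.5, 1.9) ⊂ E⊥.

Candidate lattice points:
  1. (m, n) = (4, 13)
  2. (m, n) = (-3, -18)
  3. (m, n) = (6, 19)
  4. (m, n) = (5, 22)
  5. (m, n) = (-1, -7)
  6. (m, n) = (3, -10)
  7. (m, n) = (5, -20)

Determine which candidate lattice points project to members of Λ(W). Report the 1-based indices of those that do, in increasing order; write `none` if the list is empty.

β' = (5−√29)/2 ≈ -0.1926.
#1 (4,13): internal coord 4 + (13)·β' = +1.4964; +1.4964 ∈ [0.5, 1.9) → IN Λ
#2 (-3,-18): internal coord -3 + (-18)·β' = +0.4665; +0.4665 ∉ [0.5, 1.9) → out
#3 (6,19): internal coord 6 + (19)·β' = +2.3409; +2.3409 ∉ [0.5, 1.9) → out
#4 (5,22): internal coord 5 + (22)·β' = +0.7632; +0.7632 ∈ [0.5, 1.9) → IN Λ
#5 (-1,-7): internal coord -1 + (-7)·β' = +0.3481; +0.3481 ∉ [0.5, 1.9) → out
#6 (3,-10): internal coord 3 + (-10)·β' = +4.9258; +4.9258 ∉ [0.5, 1.9) → out
#7 (5,-20): internal coord 5 + (-20)·β' = +8.8516; +8.8516 ∉ [0.5, 1.9) → out

1, 4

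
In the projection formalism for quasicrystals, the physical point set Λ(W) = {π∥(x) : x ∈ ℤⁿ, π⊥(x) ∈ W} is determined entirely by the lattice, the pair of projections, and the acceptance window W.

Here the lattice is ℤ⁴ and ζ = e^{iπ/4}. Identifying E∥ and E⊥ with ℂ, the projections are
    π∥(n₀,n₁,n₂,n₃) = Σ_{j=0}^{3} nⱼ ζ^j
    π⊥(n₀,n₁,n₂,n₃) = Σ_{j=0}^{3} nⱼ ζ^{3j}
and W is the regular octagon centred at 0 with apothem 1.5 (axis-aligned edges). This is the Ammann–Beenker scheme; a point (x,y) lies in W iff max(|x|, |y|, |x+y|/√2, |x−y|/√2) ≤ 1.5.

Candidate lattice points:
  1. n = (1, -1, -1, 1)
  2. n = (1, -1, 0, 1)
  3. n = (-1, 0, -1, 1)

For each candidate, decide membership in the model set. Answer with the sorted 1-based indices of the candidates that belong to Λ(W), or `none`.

π⊥(n) = n₀ + n₁ζ³ + n₂ζ⁶ + n₃ζ⁹ where ζ = e^{iπ/4}.
#1 (1, -1, -1, 1): internal (2.41421, 1.00000); octagon support 2.41421 vs apothem 1.5 → ∉ W
#2 (1, -1, 0, 1): internal (2.41421, 0.00000); octagon support 2.41421 vs apothem 1.5 → ∉ W
#3 (-1, 0, -1, 1): internal (-0.29289, 1.70711); octagon support 1.70711 vs apothem 1.5 → ∉ W

none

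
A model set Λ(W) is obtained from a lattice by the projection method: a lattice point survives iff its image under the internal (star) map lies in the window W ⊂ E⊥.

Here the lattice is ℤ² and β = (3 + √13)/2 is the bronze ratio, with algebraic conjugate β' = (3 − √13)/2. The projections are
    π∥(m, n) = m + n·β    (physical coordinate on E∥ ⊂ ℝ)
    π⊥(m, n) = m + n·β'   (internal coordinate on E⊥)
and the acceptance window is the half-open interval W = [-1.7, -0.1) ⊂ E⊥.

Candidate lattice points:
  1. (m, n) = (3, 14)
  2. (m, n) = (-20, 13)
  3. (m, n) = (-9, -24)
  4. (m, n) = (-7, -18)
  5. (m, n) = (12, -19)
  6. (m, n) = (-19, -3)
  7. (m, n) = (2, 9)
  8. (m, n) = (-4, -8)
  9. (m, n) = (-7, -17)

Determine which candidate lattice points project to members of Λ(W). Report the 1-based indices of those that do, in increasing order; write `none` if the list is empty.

Compute β' = (3−√13)/2 = -0.3028, so π⊥(m,n) = m -0.3028·n.
#1 (3,14): internal coord 3 + (14)·β' = -1.2389; -1.2389 ∈ [-1.7, -0.1) → IN Λ
#2 (-20,13): internal coord -20 + (13)·β' = -23.9361; -23.9361 ∉ [-1.7, -0.1) → out
#3 (-9,-24): internal coord -9 + (-24)·β' = -1.7334; -1.7334 ∉ [-1.7, -0.1) → out
#4 (-7,-18): internal coord -7 + (-18)·β' = -1.5500; -1.5500 ∈ [-1.7, -0.1) → IN Λ
#5 (12,-19): internal coord 12 + (-19)·β' = +17.7527; +17.7527 ∉ [-1.7, -0.1) → out
#6 (-19,-3): internal coord -19 + (-3)·β' = -18.0917; -18.0917 ∉ [-1.7, -0.1) → out
#7 (2,9): internal coord 2 + (9)·β' = -0.7250; -0.7250 ∈ [-1.7, -0.1) → IN Λ
#8 (-4,-8): internal coord -4 + (-8)·β' = -1.5778; -1.5778 ∈ [-1.7, -0.1) → IN Λ
#9 (-7,-17): internal coord -7 + (-17)·β' = -1.8528; -1.8528 ∉ [-1.7, -0.1) → out

1, 4, 7, 8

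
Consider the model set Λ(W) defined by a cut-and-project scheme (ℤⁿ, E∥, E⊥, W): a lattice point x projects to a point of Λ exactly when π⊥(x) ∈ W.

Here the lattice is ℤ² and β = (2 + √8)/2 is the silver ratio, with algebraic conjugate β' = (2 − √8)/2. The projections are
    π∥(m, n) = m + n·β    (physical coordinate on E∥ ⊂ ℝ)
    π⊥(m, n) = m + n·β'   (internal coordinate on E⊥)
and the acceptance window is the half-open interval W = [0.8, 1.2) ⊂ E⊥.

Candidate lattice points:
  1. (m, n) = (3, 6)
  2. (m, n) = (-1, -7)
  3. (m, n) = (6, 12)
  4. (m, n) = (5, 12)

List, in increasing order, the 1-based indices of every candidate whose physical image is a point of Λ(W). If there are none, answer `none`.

3

Numerically β ≈ 2.4142 and β' = −1/β ≈ -0.4142.
candidate 1: (m,n)=(3,6) → π∥ = 3+6·β ≈ 17.4853, π⊥ = 3+6·β' ≈ 0.5147 ∉ [0.8, 1.2) ⇒ out
candidate 2: (m,n)=(-1,-7) → π∥ = -1-7·β ≈ -17.8995, π⊥ = -1-7·β' ≈ 1.8995 ∉ [0.8, 1.2) ⇒ out
candidate 3: (m,n)=(6,12) → π∥ = 6+12·β ≈ 34.9706, π⊥ = 6+12·β' ≈ 1.0294 ∈ [0.8, 1.2) ⇒ IN Λ
candidate 4: (m,n)=(5,12) → π∥ = 5+12·β ≈ 33.9706, π⊥ = 5+12·β' ≈ 0.0294 ∉ [0.8, 1.2) ⇒ out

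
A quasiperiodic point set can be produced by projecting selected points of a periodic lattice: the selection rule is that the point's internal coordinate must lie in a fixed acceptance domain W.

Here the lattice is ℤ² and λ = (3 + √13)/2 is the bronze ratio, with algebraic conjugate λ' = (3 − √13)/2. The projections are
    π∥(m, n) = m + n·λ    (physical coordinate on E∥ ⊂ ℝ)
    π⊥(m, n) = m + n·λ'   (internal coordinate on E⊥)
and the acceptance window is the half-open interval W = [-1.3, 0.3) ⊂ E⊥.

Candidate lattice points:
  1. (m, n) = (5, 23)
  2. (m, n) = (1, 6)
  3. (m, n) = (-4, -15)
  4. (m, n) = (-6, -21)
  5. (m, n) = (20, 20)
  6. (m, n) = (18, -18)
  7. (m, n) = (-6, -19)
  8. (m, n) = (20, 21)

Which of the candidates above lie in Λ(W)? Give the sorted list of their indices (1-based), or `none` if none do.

λ' = (3−√13)/2 ≈ -0.3028.
#1 (5,23): internal coord 5 + (23)·λ' = -1.9638; -1.9638 ∉ [-1.3, 0.3) → out
#2 (1,6): internal coord 1 + (6)·λ' = -0.8167; -0.8167 ∈ [-1.3, 0.3) → IN Λ
#3 (-4,-15): internal coord -4 + (-15)·λ' = +0.5416; +0.5416 ∉ [-1.3, 0.3) → out
#4 (-6,-21): internal coord -6 + (-21)·λ' = +0.3583; +0.3583 ∉ [-1.3, 0.3) → out
#5 (20,20): internal coord 20 + (20)·λ' = +13.9445; +13.9445 ∉ [-1.3, 0.3) → out
#6 (18,-18): internal coord 18 + (-18)·λ' = +23.4500; +23.4500 ∉ [-1.3, 0.3) → out
#7 (-6,-19): internal coord -6 + (-19)·λ' = -0.2473; -0.2473 ∈ [-1.3, 0.3) → IN Λ
#8 (20,21): internal coord 20 + (21)·λ' = +13.6417; +13.6417 ∉ [-1.3, 0.3) → out

2, 7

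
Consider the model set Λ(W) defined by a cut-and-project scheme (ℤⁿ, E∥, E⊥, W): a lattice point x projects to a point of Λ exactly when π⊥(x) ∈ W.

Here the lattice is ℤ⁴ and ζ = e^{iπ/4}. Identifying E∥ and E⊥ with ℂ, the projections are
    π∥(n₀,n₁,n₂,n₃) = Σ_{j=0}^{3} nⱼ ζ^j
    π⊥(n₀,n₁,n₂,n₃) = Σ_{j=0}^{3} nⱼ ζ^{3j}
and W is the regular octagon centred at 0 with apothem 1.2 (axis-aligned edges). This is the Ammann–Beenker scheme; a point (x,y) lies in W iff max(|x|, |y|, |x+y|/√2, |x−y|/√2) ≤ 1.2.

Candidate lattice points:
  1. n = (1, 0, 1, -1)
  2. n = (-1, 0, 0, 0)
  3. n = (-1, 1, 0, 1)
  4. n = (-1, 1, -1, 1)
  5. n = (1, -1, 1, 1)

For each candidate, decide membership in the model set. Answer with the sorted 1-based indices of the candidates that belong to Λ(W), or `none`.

Internal map: ζ^{3j} for j=0..3 gives (1,0), (−√2/2,√2/2), (0,−1), (√2/2,√2/2).
#1 (1, 0, 1, -1): internal (0.2929, -1.7071); octagon support 1.7071 vs apothem 1.2 → ∉ W
#2 (-1, 0, 0, 0): internal (-1.0000, 0.0000); octagon support 1.0000 vs apothem 1.2 → ∈ W
#3 (-1, 1, 0, 1): internal (-1.0000, 1.4142); octagon support 1.7071 vs apothem 1.2 → ∉ W
#4 (-1, 1, -1, 1): internal (-1.0000, 2.4142); octagon support 2.4142 vs apothem 1.2 → ∉ W
#5 (1, -1, 1, 1): internal (2.4142, -1.0000); octagon support 2.4142 vs apothem 1.2 → ∉ W

2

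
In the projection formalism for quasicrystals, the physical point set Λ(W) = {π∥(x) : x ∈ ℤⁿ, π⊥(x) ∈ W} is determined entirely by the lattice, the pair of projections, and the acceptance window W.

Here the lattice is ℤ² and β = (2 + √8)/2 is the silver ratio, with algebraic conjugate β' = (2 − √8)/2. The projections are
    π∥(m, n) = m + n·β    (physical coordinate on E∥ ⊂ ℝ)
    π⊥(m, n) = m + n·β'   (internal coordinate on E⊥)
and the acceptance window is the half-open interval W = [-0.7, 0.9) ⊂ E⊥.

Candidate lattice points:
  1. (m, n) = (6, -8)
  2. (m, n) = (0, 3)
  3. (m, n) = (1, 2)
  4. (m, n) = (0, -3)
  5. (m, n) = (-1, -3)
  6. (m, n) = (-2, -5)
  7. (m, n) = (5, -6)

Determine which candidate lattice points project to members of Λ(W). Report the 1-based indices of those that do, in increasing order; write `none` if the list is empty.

3, 5, 6

Compute β' = (2−√8)/2 = -0.4142, so π⊥(m,n) = m -0.4142·n.
candidate 1: (m,n)=(6,-8) → π∥ = 6-8·β ≈ -13.3137, π⊥ = 6-8·β' ≈ 9.3137 ∉ [-0.7, 0.9) ⇒ out
candidate 2: (m,n)=(0,3) → π∥ = 0+3·β ≈ 7.2426, π⊥ = 0+3·β' ≈ -1.2426 ∉ [-0.7, 0.9) ⇒ out
candidate 3: (m,n)=(1,2) → π∥ = 1+2·β ≈ 5.8284, π⊥ = 1+2·β' ≈ 0.1716 ∈ [-0.7, 0.9) ⇒ IN Λ
candidate 4: (m,n)=(0,-3) → π∥ = 0-3·β ≈ -7.2426, π⊥ = 0-3·β' ≈ 1.2426 ∉ [-0.7, 0.9) ⇒ out
candidate 5: (m,n)=(-1,-3) → π∥ = -1-3·β ≈ -8.2426, π⊥ = -1-3·β' ≈ 0.2426 ∈ [-0.7, 0.9) ⇒ IN Λ
candidate 6: (m,n)=(-2,-5) → π∥ = -2-5·β ≈ -14.0711, π⊥ = -2-5·β' ≈ 0.0711 ∈ [-0.7, 0.9) ⇒ IN Λ
candidate 7: (m,n)=(5,-6) → π∥ = 5-6·β ≈ -9.4853, π⊥ = 5-6·β' ≈ 7.4853 ∉ [-0.7, 0.9) ⇒ out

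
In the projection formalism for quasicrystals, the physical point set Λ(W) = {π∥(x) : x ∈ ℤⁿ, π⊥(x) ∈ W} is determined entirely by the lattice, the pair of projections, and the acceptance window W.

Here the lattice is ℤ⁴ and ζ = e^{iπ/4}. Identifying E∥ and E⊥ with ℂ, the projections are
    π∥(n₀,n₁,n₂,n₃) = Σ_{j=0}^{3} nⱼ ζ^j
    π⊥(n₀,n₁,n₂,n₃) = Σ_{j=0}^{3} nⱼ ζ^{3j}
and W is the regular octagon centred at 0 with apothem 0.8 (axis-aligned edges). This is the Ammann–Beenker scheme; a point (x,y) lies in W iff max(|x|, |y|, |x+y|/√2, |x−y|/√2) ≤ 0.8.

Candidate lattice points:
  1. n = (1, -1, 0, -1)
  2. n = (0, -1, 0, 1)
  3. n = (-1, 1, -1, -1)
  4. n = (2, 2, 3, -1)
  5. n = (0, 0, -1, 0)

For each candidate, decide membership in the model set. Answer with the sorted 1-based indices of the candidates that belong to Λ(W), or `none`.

none

With ζ = e^{iπ/4} the internal vectors are ζ^0,ζ^3,ζ^6,ζ^9.
#1 (1, -1, 0, -1): internal (1.0000, -1.4142); octagon support 1.7071 vs apothem 0.8 → ∉ W
#2 (0, -1, 0, 1): internal (1.4142, 0.0000); octagon support 1.4142 vs apothem 0.8 → ∉ W
#3 (-1, 1, -1, -1): internal (-2.4142, 1.0000); octagon support 2.4142 vs apothem 0.8 → ∉ W
#4 (2, 2, 3, -1): internal (-0.1213, -2.2929); octagon support 2.2929 vs apothem 0.8 → ∉ W
#5 (0, 0, -1, 0): internal (0.0000, 1.0000); octagon support 1.0000 vs apothem 0.8 → ∉ W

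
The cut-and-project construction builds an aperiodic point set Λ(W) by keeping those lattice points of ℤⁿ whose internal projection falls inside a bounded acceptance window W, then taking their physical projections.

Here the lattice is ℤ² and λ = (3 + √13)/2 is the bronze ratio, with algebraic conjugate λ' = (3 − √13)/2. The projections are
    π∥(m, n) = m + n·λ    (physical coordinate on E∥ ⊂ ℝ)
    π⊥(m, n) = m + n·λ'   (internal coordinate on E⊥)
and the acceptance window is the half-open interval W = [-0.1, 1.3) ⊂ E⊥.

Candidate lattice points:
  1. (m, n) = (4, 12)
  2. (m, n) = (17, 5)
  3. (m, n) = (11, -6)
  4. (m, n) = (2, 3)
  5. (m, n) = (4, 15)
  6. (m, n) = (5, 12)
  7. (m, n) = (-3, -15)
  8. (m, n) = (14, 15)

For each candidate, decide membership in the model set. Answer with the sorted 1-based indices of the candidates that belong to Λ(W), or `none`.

Numerically λ ≈ 3.30278 and λ' = −1/λ ≈ -0.30278.
candidate 1: (m,n)=(4,12) → π∥ = 4+12·λ ≈ 43.63331, π⊥ = 4+12·λ' ≈ 0.36669 ∈ [-0.1, 1.3) ⇒ IN Λ
candidate 2: (m,n)=(17,5) → π∥ = 17+5·λ ≈ 33.51388, π⊥ = 17+5·λ' ≈ 15.48612 ∉ [-0.1, 1.3) ⇒ out
candidate 3: (m,n)=(11,-6) → π∥ = 11-6·λ ≈ -8.81665, π⊥ = 11-6·λ' ≈ 12.81665 ∉ [-0.1, 1.3) ⇒ out
candidate 4: (m,n)=(2,3) → π∥ = 2+3·λ ≈ 11.90833, π⊥ = 2+3·λ' ≈ 1.09167 ∈ [-0.1, 1.3) ⇒ IN Λ
candidate 5: (m,n)=(4,15) → π∥ = 4+15·λ ≈ 53.54163, π⊥ = 4+15·λ' ≈ -0.54163 ∉ [-0.1, 1.3) ⇒ out
candidate 6: (m,n)=(5,12) → π∥ = 5+12·λ ≈ 44.63331, π⊥ = 5+12·λ' ≈ 1.36669 ∉ [-0.1, 1.3) ⇒ out
candidate 7: (m,n)=(-3,-15) → π∥ = -3-15·λ ≈ -52.54163, π⊥ = -3-15·λ' ≈ 1.54163 ∉ [-0.1, 1.3) ⇒ out
candidate 8: (m,n)=(14,15) → π∥ = 14+15·λ ≈ 63.54163, π⊥ = 14+15·λ' ≈ 9.45837 ∉ [-0.1, 1.3) ⇒ out

1, 4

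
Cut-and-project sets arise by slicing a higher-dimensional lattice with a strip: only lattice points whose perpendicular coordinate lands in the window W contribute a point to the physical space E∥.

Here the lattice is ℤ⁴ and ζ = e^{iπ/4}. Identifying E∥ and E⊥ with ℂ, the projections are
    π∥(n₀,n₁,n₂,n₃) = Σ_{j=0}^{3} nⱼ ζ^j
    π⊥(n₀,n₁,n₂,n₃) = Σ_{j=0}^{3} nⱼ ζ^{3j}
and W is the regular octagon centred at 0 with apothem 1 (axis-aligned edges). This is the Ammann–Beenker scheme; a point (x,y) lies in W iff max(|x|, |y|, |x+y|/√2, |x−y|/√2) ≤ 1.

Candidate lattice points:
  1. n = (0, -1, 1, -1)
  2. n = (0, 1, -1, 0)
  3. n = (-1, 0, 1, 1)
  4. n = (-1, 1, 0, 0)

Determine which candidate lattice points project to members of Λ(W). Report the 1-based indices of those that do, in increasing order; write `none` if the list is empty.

π⊥(n) = n₀ + n₁ζ³ + n₂ζ⁶ + n₃ζ⁹ where ζ = e^{iπ/4}.
#1 (0, -1, 1, -1): internal (0.000000, -2.414214); octagon support 2.414214 vs apothem 1 → ∉ W
#2 (0, 1, -1, 0): internal (-0.707107, 1.707107); octagon support 1.707107 vs apothem 1 → ∉ W
#3 (-1, 0, 1, 1): internal (-0.292893, -0.292893); octagon support 0.414214 vs apothem 1 → ∈ W
#4 (-1, 1, 0, 0): internal (-1.707107, 0.707107); octagon support 1.707107 vs apothem 1 → ∉ W

3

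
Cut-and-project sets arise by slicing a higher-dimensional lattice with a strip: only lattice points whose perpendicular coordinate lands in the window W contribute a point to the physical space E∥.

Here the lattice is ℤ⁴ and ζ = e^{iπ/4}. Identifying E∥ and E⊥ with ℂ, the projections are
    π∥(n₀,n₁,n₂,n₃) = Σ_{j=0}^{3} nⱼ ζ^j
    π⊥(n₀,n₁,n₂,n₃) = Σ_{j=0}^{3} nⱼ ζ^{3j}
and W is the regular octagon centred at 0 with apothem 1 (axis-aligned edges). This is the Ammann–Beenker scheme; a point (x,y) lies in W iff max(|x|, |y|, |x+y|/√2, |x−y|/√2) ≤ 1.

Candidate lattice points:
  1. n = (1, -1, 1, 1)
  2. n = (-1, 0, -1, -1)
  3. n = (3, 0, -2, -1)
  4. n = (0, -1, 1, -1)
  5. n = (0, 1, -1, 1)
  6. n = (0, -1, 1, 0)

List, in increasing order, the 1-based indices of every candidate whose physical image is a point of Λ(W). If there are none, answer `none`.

none

With ζ = e^{iπ/4} the internal vectors are ζ^0,ζ^3,ζ^6,ζ^9.
candidate 1: n = (1, -1, 1, 1) → π⊥ ≈ (+2.4142, -1.0000); max(|x|,|y|,|x±y|/√2) = 2.4142 > 1 ⇒ ∉ W
candidate 2: n = (-1, 0, -1, -1) → π⊥ ≈ (-1.7071, +0.2929); max(|x|,|y|,|x±y|/√2) = 1.7071 > 1 ⇒ ∉ W
candidate 3: n = (3, 0, -2, -1) → π⊥ ≈ (+2.2929, +1.2929); max(|x|,|y|,|x±y|/√2) = 2.5355 > 1 ⇒ ∉ W
candidate 4: n = (0, -1, 1, -1) → π⊥ ≈ (+0.0000, -2.4142); max(|x|,|y|,|x±y|/√2) = 2.4142 > 1 ⇒ ∉ W
candidate 5: n = (0, 1, -1, 1) → π⊥ ≈ (+0.0000, +2.4142); max(|x|,|y|,|x±y|/√2) = 2.4142 > 1 ⇒ ∉ W
candidate 6: n = (0, -1, 1, 0) → π⊥ ≈ (+0.7071, -1.7071); max(|x|,|y|,|x±y|/√2) = 1.7071 > 1 ⇒ ∉ W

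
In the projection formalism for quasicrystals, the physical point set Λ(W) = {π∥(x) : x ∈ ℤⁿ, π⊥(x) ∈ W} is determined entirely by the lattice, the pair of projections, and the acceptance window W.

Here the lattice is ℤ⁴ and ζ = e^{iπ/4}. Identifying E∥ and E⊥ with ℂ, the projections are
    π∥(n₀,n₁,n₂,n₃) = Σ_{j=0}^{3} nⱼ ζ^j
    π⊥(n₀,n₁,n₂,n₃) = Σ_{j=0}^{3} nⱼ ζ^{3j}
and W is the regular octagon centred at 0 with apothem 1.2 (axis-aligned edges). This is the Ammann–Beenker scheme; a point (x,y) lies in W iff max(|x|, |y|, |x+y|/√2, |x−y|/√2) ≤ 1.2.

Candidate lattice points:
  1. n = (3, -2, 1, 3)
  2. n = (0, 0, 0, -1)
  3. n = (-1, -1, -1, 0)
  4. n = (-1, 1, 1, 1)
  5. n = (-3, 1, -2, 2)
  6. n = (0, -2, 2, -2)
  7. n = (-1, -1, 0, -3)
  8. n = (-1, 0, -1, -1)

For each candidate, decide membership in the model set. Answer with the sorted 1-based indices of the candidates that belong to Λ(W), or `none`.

2, 3, 4

With ζ = e^{iπ/4} the internal vectors are ζ^0,ζ^3,ζ^6,ζ^9.
#1 (3, -2, 1, 3): internal (6.53553, -0.29289); octagon support 6.53553 vs apothem 1.2 → ∉ W
#2 (0, 0, 0, -1): internal (-0.70711, -0.70711); octagon support 1.00000 vs apothem 1.2 → ∈ W
#3 (-1, -1, -1, 0): internal (-0.29289, 0.29289); octagon support 0.41421 vs apothem 1.2 → ∈ W
#4 (-1, 1, 1, 1): internal (-1.00000, 0.41421); octagon support 1.00000 vs apothem 1.2 → ∈ W
#5 (-3, 1, -2, 2): internal (-2.29289, 4.12132); octagon support 4.53553 vs apothem 1.2 → ∉ W
#6 (0, -2, 2, -2): internal (0.00000, -4.82843); octagon support 4.82843 vs apothem 1.2 → ∉ W
#7 (-1, -1, 0, -3): internal (-2.41421, -2.82843); octagon support 3.70711 vs apothem 1.2 → ∉ W
#8 (-1, 0, -1, -1): internal (-1.70711, 0.29289); octagon support 1.70711 vs apothem 1.2 → ∉ W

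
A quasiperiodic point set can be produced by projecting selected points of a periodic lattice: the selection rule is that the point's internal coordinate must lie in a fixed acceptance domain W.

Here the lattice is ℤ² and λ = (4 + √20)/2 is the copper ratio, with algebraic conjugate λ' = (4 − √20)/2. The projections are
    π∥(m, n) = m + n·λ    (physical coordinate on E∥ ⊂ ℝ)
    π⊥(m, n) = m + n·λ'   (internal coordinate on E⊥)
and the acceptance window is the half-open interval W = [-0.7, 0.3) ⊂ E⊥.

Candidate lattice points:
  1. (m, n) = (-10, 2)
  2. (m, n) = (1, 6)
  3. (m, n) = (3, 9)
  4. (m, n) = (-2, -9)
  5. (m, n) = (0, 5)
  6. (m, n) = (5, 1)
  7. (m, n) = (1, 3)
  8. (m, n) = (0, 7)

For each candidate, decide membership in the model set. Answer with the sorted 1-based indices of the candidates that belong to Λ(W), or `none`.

2, 4, 7

Compute λ' = (4−√20)/2 = -0.23607, so π⊥(m,n) = m -0.23607·n.
candidate 1: (m,n)=(-10,2) → π∥ = -10+2·λ ≈ -1.52786, π⊥ = -10+2·λ' ≈ -10.47214 ∉ [-0.7, 0.3) ⇒ out
candidate 2: (m,n)=(1,6) → π∥ = 1+6·λ ≈ 26.41641, π⊥ = 1+6·λ' ≈ -0.41641 ∈ [-0.7, 0.3) ⇒ IN Λ
candidate 3: (m,n)=(3,9) → π∥ = 3+9·λ ≈ 41.12461, π⊥ = 3+9·λ' ≈ 0.87539 ∉ [-0.7, 0.3) ⇒ out
candidate 4: (m,n)=(-2,-9) → π∥ = -2-9·λ ≈ -40.12461, π⊥ = -2-9·λ' ≈ 0.12461 ∈ [-0.7, 0.3) ⇒ IN Λ
candidate 5: (m,n)=(0,5) → π∥ = 0+5·λ ≈ 21.18034, π⊥ = 0+5·λ' ≈ -1.18034 ∉ [-0.7, 0.3) ⇒ out
candidate 6: (m,n)=(5,1) → π∥ = 5+1·λ ≈ 9.23607, π⊥ = 5+1·λ' ≈ 4.76393 ∉ [-0.7, 0.3) ⇒ out
candidate 7: (m,n)=(1,3) → π∥ = 1+3·λ ≈ 13.70820, π⊥ = 1+3·λ' ≈ 0.29180 ∈ [-0.7, 0.3) ⇒ IN Λ
candidate 8: (m,n)=(0,7) → π∥ = 0+7·λ ≈ 29.65248, π⊥ = 0+7·λ' ≈ -1.65248 ∉ [-0.7, 0.3) ⇒ out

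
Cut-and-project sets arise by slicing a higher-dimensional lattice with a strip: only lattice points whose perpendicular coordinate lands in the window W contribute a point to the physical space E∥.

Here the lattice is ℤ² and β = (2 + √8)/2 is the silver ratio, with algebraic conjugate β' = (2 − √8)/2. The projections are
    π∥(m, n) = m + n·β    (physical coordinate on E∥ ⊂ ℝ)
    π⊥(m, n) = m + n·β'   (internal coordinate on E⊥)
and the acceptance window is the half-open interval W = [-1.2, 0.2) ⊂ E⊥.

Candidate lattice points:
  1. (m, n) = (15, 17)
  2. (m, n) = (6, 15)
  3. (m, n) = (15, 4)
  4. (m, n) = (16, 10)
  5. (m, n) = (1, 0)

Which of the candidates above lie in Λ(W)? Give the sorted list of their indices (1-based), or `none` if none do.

2

Numerically β ≈ 2.414214 and β' = −1/β ≈ -0.414214.
[1] lift (15,17): star map gives 7.958369; window check -1.2 ≤ 7.958369 < 0.2 is false → out
[2] lift (6,15): star map gives -0.213203; window check -1.2 ≤ -0.213203 < 0.2 is true → IN Λ
[3] lift (15,4): star map gives 13.343146; window check -1.2 ≤ 13.343146 < 0.2 is false → out
[4] lift (16,10): star map gives 11.857864; window check -1.2 ≤ 11.857864 < 0.2 is false → out
[5] lift (1,0): star map gives 1.000000; window check -1.2 ≤ 1.000000 < 0.2 is false → out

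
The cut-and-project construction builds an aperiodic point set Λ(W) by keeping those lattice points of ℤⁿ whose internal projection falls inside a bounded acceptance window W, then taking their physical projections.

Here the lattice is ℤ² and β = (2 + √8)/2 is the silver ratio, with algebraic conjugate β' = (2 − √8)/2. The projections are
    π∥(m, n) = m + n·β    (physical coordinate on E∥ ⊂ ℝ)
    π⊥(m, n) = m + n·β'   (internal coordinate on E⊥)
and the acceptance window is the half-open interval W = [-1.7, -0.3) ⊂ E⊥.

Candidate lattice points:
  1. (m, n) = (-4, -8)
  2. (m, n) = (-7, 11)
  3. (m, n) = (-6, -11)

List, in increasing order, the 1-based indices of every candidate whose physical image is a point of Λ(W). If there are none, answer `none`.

Numerically β ≈ 2.4142 and β' = −1/β ≈ -0.4142.
candidate 1: (m,n)=(-4,-8) → π∥ = -4-8·β ≈ -23.3137, π⊥ = -4-8·β' ≈ -0.6863 ∈ [-1.7, -0.3) ⇒ IN Λ
candidate 2: (m,n)=(-7,11) → π∥ = -7+11·β ≈ 19.5563, π⊥ = -7+11·β' ≈ -11.5563 ∉ [-1.7, -0.3) ⇒ out
candidate 3: (m,n)=(-6,-11) → π∥ = -6-11·β ≈ -32.5563, π⊥ = -6-11·β' ≈ -1.4437 ∈ [-1.7, -0.3) ⇒ IN Λ

1, 3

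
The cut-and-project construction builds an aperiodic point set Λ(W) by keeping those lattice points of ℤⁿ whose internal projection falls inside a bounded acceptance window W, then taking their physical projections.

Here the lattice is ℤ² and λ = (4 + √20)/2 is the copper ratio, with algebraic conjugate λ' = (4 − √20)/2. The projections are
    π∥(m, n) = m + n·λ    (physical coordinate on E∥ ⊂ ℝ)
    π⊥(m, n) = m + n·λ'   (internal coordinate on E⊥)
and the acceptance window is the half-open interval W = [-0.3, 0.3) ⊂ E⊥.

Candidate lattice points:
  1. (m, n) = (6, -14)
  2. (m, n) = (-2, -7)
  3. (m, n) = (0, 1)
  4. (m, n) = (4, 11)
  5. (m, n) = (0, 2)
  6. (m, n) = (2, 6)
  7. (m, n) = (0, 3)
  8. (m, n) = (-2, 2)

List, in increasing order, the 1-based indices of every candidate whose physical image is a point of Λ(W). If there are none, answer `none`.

Compute λ' = (4−√20)/2 = -0.23607, so π⊥(m,n) = m -0.23607·n.
#1 (6,-14): internal coord 6 + (-14)·λ' = +9.30495; +9.30495 ∉ [-0.3, 0.3) → out
#2 (-2,-7): internal coord -2 + (-7)·λ' = -0.34752; -0.34752 ∉ [-0.3, 0.3) → out
#3 (0,1): internal coord 0 + (1)·λ' = -0.23607; -0.23607 ∈ [-0.3, 0.3) → IN Λ
#4 (4,11): internal coord 4 + (11)·λ' = +1.40325; +1.40325 ∉ [-0.3, 0.3) → out
#5 (0,2): internal coord 0 + (2)·λ' = -0.47214; -0.47214 ∉ [-0.3, 0.3) → out
#6 (2,6): internal coord 2 + (6)·λ' = +0.58359; +0.58359 ∉ [-0.3, 0.3) → out
#7 (0,3): internal coord 0 + (3)·λ' = -0.70820; -0.70820 ∉ [-0.3, 0.3) → out
#8 (-2,2): internal coord -2 + (2)·λ' = -2.47214; -2.47214 ∉ [-0.3, 0.3) → out

3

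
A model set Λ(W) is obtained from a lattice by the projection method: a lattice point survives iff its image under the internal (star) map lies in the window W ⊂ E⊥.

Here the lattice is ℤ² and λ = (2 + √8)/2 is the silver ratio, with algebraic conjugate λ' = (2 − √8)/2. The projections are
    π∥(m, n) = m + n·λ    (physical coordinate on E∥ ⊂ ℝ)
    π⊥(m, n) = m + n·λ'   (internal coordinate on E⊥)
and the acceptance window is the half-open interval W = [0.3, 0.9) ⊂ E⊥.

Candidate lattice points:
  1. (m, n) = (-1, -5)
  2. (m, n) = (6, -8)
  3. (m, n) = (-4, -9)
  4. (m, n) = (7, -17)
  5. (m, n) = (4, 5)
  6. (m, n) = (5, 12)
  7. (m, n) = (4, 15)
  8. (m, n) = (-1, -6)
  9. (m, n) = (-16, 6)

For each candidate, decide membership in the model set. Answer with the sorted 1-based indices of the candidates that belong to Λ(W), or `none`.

Numerically λ ≈ 2.414214 and λ' = −1/λ ≈ -0.414214.
[1] lift (-1,-5): star map gives 1.071068; window check 0.3 ≤ 1.071068 < 0.9 is false → out
[2] lift (6,-8): star map gives 9.313708; window check 0.3 ≤ 9.313708 < 0.9 is false → out
[3] lift (-4,-9): star map gives -0.272078; window check 0.3 ≤ -0.272078 < 0.9 is false → out
[4] lift (7,-17): star map gives 14.041631; window check 0.3 ≤ 14.041631 < 0.9 is false → out
[5] lift (4,5): star map gives 1.928932; window check 0.3 ≤ 1.928932 < 0.9 is false → out
[6] lift (5,12): star map gives 0.029437; window check 0.3 ≤ 0.029437 < 0.9 is false → out
[7] lift (4,15): star map gives -2.213203; window check 0.3 ≤ -2.213203 < 0.9 is false → out
[8] lift (-1,-6): star map gives 1.485281; window check 0.3 ≤ 1.485281 < 0.9 is false → out
[9] lift (-16,6): star map gives -18.485281; window check 0.3 ≤ -18.485281 < 0.9 is false → out

none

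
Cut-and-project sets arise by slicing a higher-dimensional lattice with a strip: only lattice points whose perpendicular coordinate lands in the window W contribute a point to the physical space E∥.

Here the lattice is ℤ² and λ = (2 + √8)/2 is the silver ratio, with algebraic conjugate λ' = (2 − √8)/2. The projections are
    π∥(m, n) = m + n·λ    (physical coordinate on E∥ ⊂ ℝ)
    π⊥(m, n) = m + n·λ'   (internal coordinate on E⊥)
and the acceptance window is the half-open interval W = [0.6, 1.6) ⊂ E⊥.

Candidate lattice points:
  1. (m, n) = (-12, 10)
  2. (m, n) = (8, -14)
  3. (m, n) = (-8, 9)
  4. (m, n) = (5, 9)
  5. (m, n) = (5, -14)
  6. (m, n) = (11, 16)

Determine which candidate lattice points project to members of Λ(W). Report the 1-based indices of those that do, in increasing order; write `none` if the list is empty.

4

Numerically λ ≈ 2.414214 and λ' = −1/λ ≈ -0.414214.
#1 (-12,10): internal coord -12 + (10)·λ' = -16.142136; -16.142136 ∉ [0.6, 1.6) → out
#2 (8,-14): internal coord 8 + (-14)·λ' = +13.798990; +13.798990 ∉ [0.6, 1.6) → out
#3 (-8,9): internal coord -8 + (9)·λ' = -11.727922; -11.727922 ∉ [0.6, 1.6) → out
#4 (5,9): internal coord 5 + (9)·λ' = +1.272078; +1.272078 ∈ [0.6, 1.6) → IN Λ
#5 (5,-14): internal coord 5 + (-14)·λ' = +10.798990; +10.798990 ∉ [0.6, 1.6) → out
#6 (11,16): internal coord 11 + (16)·λ' = +4.372583; +4.372583 ∉ [0.6, 1.6) → out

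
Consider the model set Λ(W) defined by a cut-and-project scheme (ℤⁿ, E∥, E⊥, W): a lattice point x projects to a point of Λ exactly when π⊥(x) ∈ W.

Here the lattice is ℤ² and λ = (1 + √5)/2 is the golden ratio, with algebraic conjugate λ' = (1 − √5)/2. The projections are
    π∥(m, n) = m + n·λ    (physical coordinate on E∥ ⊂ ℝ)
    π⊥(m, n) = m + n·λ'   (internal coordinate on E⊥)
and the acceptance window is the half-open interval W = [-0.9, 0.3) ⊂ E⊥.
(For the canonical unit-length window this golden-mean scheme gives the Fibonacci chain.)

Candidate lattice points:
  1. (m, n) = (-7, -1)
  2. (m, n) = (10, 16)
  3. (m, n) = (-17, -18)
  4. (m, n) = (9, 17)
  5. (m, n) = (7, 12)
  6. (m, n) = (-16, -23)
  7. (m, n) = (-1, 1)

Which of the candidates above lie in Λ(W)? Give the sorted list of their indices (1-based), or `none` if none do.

Compute λ' = (1−√5)/2 = -0.61803, so π⊥(m,n) = m -0.61803·n.
candidate 1: (m,n)=(-7,-1) → π∥ = -7-1·λ ≈ -8.61803, π⊥ = -7-1·λ' ≈ -6.38197 ∉ [-0.9, 0.3) ⇒ out
candidate 2: (m,n)=(10,16) → π∥ = 10+16·λ ≈ 35.88854, π⊥ = 10+16·λ' ≈ 0.11146 ∈ [-0.9, 0.3) ⇒ IN Λ
candidate 3: (m,n)=(-17,-18) → π∥ = -17-18·λ ≈ -46.12461, π⊥ = -17-18·λ' ≈ -5.87539 ∉ [-0.9, 0.3) ⇒ out
candidate 4: (m,n)=(9,17) → π∥ = 9+17·λ ≈ 36.50658, π⊥ = 9+17·λ' ≈ -1.50658 ∉ [-0.9, 0.3) ⇒ out
candidate 5: (m,n)=(7,12) → π∥ = 7+12·λ ≈ 26.41641, π⊥ = 7+12·λ' ≈ -0.41641 ∈ [-0.9, 0.3) ⇒ IN Λ
candidate 6: (m,n)=(-16,-23) → π∥ = -16-23·λ ≈ -53.21478, π⊥ = -16-23·λ' ≈ -1.78522 ∉ [-0.9, 0.3) ⇒ out
candidate 7: (m,n)=(-1,1) → π∥ = -1+1·λ ≈ 0.61803, π⊥ = -1+1·λ' ≈ -1.61803 ∉ [-0.9, 0.3) ⇒ out

2, 5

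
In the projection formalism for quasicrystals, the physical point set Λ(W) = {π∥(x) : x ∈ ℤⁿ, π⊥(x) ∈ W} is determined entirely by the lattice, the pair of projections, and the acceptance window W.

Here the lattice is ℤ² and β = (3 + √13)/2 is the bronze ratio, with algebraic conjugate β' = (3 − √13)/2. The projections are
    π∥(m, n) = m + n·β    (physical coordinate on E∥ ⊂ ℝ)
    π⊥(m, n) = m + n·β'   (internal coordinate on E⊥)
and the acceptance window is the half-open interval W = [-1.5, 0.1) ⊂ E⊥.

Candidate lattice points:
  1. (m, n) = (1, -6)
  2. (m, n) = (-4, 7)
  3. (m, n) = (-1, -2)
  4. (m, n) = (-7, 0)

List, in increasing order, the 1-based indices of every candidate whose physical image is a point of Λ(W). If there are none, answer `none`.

3

Numerically β ≈ 3.30278 and β' = −1/β ≈ -0.30278.
[1] lift (1,-6): star map gives 2.81665; window check -1.5 ≤ 2.81665 < 0.1 is false → out
[2] lift (-4,7): star map gives -6.11943; window check -1.5 ≤ -6.11943 < 0.1 is false → out
[3] lift (-1,-2): star map gives -0.39445; window check -1.5 ≤ -0.39445 < 0.1 is true → IN Λ
[4] lift (-7,0): star map gives -7.00000; window check -1.5 ≤ -7.00000 < 0.1 is false → out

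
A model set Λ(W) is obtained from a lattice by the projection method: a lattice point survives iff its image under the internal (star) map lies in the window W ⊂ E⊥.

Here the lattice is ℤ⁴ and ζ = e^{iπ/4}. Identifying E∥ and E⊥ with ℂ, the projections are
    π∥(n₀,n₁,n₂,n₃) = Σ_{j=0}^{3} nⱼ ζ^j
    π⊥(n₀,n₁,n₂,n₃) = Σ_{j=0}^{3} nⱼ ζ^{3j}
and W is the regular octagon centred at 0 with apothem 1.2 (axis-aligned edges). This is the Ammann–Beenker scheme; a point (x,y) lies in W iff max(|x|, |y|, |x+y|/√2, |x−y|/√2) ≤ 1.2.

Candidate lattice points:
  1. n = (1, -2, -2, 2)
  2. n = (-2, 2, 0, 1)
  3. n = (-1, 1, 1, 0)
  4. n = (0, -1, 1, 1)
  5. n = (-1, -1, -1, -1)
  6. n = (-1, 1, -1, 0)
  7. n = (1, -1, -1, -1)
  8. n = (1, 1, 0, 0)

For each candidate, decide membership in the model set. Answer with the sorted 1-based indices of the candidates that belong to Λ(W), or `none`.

5, 7, 8

With ζ = e^{iπ/4} the internal vectors are ζ^0,ζ^3,ζ^6,ζ^9.
candidate 1: n = (1, -2, -2, 2) → π⊥ ≈ (+3.828427, +2.000000); max(|x|,|y|,|x±y|/√2) = 4.121320 > 1.2 ⇒ ∉ W
candidate 2: n = (-2, 2, 0, 1) → π⊥ ≈ (-2.707107, +2.121320); max(|x|,|y|,|x±y|/√2) = 3.414214 > 1.2 ⇒ ∉ W
candidate 3: n = (-1, 1, 1, 0) → π⊥ ≈ (-1.707107, -0.292893); max(|x|,|y|,|x±y|/√2) = 1.707107 > 1.2 ⇒ ∉ W
candidate 4: n = (0, -1, 1, 1) → π⊥ ≈ (+1.414214, -1.000000); max(|x|,|y|,|x±y|/√2) = 1.707107 > 1.2 ⇒ ∉ W
candidate 5: n = (-1, -1, -1, -1) → π⊥ ≈ (-1.000000, -0.414214); max(|x|,|y|,|x±y|/√2) = 1.000000 ≤ 1.2 ⇒ ∈ W
candidate 6: n = (-1, 1, -1, 0) → π⊥ ≈ (-1.707107, +1.707107); max(|x|,|y|,|x±y|/√2) = 2.414214 > 1.2 ⇒ ∉ W
candidate 7: n = (1, -1, -1, -1) → π⊥ ≈ (+1.000000, -0.414214); max(|x|,|y|,|x±y|/√2) = 1.000000 ≤ 1.2 ⇒ ∈ W
candidate 8: n = (1, 1, 0, 0) → π⊥ ≈ (+0.292893, +0.707107); max(|x|,|y|,|x±y|/√2) = 0.707107 ≤ 1.2 ⇒ ∈ W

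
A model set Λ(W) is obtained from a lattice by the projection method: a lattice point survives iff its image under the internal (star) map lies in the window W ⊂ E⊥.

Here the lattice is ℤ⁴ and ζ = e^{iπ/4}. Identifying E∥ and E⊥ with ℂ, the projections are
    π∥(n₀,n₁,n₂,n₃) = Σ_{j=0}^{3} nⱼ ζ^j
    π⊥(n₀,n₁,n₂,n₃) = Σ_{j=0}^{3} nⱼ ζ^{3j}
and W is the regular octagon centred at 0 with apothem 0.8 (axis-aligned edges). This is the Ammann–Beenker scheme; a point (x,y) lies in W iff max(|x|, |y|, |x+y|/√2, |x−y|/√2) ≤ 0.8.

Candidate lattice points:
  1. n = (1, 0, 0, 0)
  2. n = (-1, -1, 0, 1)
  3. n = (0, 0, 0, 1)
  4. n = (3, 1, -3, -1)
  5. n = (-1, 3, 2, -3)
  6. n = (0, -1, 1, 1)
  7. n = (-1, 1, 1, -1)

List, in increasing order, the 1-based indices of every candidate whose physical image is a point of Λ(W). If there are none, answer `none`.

With ζ = e^{iπ/4} the internal vectors are ζ^0,ζ^3,ζ^6,ζ^9.
candidate 1: n = (1, 0, 0, 0) → π⊥ ≈ (+1.0000, +0.0000); max(|x|,|y|,|x±y|/√2) = 1.0000 > 0.8 ⇒ ∉ W
candidate 2: n = (-1, -1, 0, 1) → π⊥ ≈ (+0.4142, +0.0000); max(|x|,|y|,|x±y|/√2) = 0.4142 ≤ 0.8 ⇒ ∈ W
candidate 3: n = (0, 0, 0, 1) → π⊥ ≈ (+0.7071, +0.7071); max(|x|,|y|,|x±y|/√2) = 1.0000 > 0.8 ⇒ ∉ W
candidate 4: n = (3, 1, -3, -1) → π⊥ ≈ (+1.5858, +3.0000); max(|x|,|y|,|x±y|/√2) = 3.2426 > 0.8 ⇒ ∉ W
candidate 5: n = (-1, 3, 2, -3) → π⊥ ≈ (-5.2426, -2.0000); max(|x|,|y|,|x±y|/√2) = 5.2426 > 0.8 ⇒ ∉ W
candidate 6: n = (0, -1, 1, 1) → π⊥ ≈ (+1.4142, -1.0000); max(|x|,|y|,|x±y|/√2) = 1.7071 > 0.8 ⇒ ∉ W
candidate 7: n = (-1, 1, 1, -1) → π⊥ ≈ (-2.4142, -1.0000); max(|x|,|y|,|x±y|/√2) = 2.4142 > 0.8 ⇒ ∉ W

2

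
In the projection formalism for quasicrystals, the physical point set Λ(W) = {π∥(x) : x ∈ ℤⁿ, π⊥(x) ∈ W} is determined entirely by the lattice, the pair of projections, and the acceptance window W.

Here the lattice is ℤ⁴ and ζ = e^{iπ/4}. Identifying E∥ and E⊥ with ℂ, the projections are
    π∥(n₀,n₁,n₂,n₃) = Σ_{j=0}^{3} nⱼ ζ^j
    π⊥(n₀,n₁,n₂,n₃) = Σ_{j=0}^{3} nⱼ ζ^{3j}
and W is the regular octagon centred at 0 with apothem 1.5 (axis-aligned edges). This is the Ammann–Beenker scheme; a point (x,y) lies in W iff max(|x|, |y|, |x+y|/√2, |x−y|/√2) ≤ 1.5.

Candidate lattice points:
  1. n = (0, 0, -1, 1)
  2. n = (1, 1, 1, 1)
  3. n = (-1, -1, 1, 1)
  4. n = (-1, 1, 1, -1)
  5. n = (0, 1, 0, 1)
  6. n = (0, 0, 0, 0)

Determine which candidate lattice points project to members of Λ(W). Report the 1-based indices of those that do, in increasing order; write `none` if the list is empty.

2, 3, 5, 6

Internal map: ζ^{3j} for j=0..3 gives (1,0), (−√2/2,√2/2), (0,−1), (√2/2,√2/2).
candidate 1: n = (0, 0, -1, 1) → π⊥ ≈ (+0.7071, +1.7071); max(|x|,|y|,|x±y|/√2) = 1.7071 > 1.5 ⇒ ∉ W
candidate 2: n = (1, 1, 1, 1) → π⊥ ≈ (+1.0000, +0.4142); max(|x|,|y|,|x±y|/√2) = 1.0000 ≤ 1.5 ⇒ ∈ W
candidate 3: n = (-1, -1, 1, 1) → π⊥ ≈ (+0.4142, -1.0000); max(|x|,|y|,|x±y|/√2) = 1.0000 ≤ 1.5 ⇒ ∈ W
candidate 4: n = (-1, 1, 1, -1) → π⊥ ≈ (-2.4142, -1.0000); max(|x|,|y|,|x±y|/√2) = 2.4142 > 1.5 ⇒ ∉ W
candidate 5: n = (0, 1, 0, 1) → π⊥ ≈ (+0.0000, +1.4142); max(|x|,|y|,|x±y|/√2) = 1.4142 ≤ 1.5 ⇒ ∈ W
candidate 6: n = (0, 0, 0, 0) → π⊥ ≈ (+0.0000, +0.0000); max(|x|,|y|,|x±y|/√2) = 0.0000 ≤ 1.5 ⇒ ∈ W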